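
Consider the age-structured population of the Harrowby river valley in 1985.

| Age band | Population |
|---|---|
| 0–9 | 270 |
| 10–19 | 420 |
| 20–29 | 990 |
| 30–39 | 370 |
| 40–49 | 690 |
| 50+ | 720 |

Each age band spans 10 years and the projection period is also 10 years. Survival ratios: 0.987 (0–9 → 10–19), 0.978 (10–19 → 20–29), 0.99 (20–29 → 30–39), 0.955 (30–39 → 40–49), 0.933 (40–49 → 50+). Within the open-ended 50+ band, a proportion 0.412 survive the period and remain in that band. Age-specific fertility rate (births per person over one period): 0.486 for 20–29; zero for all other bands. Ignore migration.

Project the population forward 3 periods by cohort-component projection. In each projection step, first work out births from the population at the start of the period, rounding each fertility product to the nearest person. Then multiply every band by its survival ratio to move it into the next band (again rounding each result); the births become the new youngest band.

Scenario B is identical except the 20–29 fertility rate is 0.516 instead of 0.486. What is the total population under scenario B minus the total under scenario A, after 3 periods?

Period 1.
Births: 990 * 0.486 = 481
10–19: 270 * 0.987 = 266
20–29: 420 * 0.978 = 411
30–39: 990 * 0.99 = 980
40–49: 370 * 0.955 = 353
50+: 690 * 0.933 + 720 * 0.412 = 644 + 297 = 941
Giving 481 / 266 / 411 / 980 / 353 / 941.
Period 2.
Births: 411 * 0.486 = 200
10–19: 481 * 0.987 = 475
20–29: 266 * 0.978 = 260
30–39: 411 * 0.99 = 407
40–49: 980 * 0.955 = 936
50+: 353 * 0.933 + 941 * 0.412 = 329 + 388 = 717
Giving 200 / 475 / 260 / 407 / 936 / 717.
Period 3.
Births: 260 * 0.486 = 126
10–19: 200 * 0.987 = 197
20–29: 475 * 0.978 = 465
30–39: 260 * 0.99 = 257
40–49: 407 * 0.955 = 389
50+: 936 * 0.933 + 717 * 0.412 = 873 + 295 = 1168
Giving 126 / 197 / 465 / 257 / 389 / 1168.
Scenario A total after 3 periods: 2602
Scenario B projection —
Period 1.
Births: 990 * 0.516 = 511
10–19: 270 * 0.987 = 266
20–29: 420 * 0.978 = 411
30–39: 990 * 0.99 = 980
40–49: 370 * 0.955 = 353
50+: 690 * 0.933 + 720 * 0.412 = 644 + 297 = 941
Giving 511 / 266 / 411 / 980 / 353 / 941.
Period 2.
Births: 411 * 0.516 = 212
10–19: 511 * 0.987 = 504
20–29: 266 * 0.978 = 260
30–39: 411 * 0.99 = 407
40–49: 980 * 0.955 = 936
50+: 353 * 0.933 + 941 * 0.412 = 329 + 388 = 717
Giving 212 / 504 / 260 / 407 / 936 / 717.
Period 3.
Births: 260 * 0.516 = 134
10–19: 212 * 0.987 = 209
20–29: 504 * 0.978 = 493
30–39: 260 * 0.99 = 257
40–49: 407 * 0.955 = 389
50+: 936 * 0.933 + 717 * 0.412 = 873 + 295 = 1168
Giving 134 / 209 / 493 / 257 / 389 / 1168.
Scenario B total after 3 periods: 2650
Difference B − A = 2650 − 2602 = 48

48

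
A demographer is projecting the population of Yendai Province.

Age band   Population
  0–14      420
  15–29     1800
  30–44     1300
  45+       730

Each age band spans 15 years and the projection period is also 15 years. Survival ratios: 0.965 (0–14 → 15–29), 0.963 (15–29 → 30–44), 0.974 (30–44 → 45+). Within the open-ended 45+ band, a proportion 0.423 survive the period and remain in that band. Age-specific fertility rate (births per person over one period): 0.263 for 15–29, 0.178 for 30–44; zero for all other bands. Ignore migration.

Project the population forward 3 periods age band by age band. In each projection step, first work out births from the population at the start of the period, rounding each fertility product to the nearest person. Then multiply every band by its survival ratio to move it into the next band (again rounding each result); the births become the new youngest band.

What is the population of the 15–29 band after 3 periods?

400

Period 1.
Births: 1800 × 0.263 = 473  |  1300 × 0.178 = 231 → total 704
15–29: 420 × 0.965 = 405
30–44: 1800 × 0.963 = 1733
45+: 1300 × 0.974 + 730 × 0.423 = 1266 + 309 = 1575
End of period: [704, 405, 1733, 1575]
Period 2.
Births: 405 × 0.263 = 107  |  1733 × 0.178 = 308 → total 415
15–29: 704 × 0.965 = 679
30–44: 405 × 0.963 = 390
45+: 1733 × 0.974 + 1575 × 0.423 = 1688 + 666 = 2354
End of period: [415, 679, 390, 2354]
Period 3.
Births: 679 × 0.263 = 179  |  390 × 0.178 = 69 → total 248
15–29: 415 × 0.965 = 400
30–44: 679 × 0.963 = 654
45+: 390 × 0.974 + 2354 × 0.423 = 380 + 996 = 1376
End of period: [248, 400, 654, 1376]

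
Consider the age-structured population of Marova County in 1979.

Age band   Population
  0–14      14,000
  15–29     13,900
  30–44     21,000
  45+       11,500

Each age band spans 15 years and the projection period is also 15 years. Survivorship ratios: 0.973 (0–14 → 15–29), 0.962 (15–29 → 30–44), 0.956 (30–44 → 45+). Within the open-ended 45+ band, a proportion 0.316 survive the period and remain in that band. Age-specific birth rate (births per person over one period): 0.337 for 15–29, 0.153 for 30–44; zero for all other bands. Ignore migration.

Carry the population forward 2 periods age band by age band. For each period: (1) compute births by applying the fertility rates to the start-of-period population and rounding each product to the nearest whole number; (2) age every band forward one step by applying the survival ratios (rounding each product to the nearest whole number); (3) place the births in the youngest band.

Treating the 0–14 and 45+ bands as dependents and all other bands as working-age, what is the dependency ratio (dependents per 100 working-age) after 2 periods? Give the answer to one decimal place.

129.5

[period 1]
Births: 13900 × 0.337 = 4684, 21000 × 0.153 = 3213 → 7897
15–29: 14000 × 0.973 = 13622
30–44: 13900 × 0.962 = 13372
45+: 21000 × 0.956 + 11500 × 0.316 = 20076 + 3634 = 23710
Giving 7897 / 13622 / 13372 / 23710.
[period 2]
Births: 13622 × 0.337 = 4591, 13372 × 0.153 = 2046 → 6637
15–29: 7897 × 0.973 = 7684
30–44: 13622 × 0.962 = 13104
45+: 13372 × 0.956 + 23710 × 0.316 = 12784 + 7492 = 20276
Giving 6637 / 7684 / 13104 / 20276.
Dependents (band 0–14 + band 45+) = 6637 + 20276 = 26913; working-age = 20788; ratio = 26913/20788 × 100 = 129.5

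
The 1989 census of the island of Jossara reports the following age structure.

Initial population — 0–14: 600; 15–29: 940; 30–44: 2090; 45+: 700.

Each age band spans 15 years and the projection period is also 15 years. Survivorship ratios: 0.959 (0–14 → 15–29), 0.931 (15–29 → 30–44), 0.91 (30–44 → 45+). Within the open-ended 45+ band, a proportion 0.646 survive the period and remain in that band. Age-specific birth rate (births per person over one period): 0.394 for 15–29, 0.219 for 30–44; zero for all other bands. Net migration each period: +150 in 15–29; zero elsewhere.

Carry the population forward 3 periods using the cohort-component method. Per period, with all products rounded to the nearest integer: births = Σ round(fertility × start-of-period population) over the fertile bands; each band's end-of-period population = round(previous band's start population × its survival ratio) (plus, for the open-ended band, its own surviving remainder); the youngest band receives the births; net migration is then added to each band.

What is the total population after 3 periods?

Let band 1 be 0–14 through band 4 = 45+.
Period 1:
Births: 940 × 0.394 = 370  |  2090 × 0.219 = 458 ⇒ total 828
Band 2: 600 × 0.959 = 575
Band 3: 940 × 0.931 = 875
Band 4: 2090 × 0.91 + 700 × 0.646 = 1902 + 452 = 2354
Net migration: Band 2 + 150 → 725
End of period: [828, 725, 875, 2354]
Period 2:
Births: 725 × 0.394 = 286  |  875 × 0.219 = 192 ⇒ total 478
Band 2: 828 × 0.959 = 794
Band 3: 725 × 0.931 = 675
Band 4: 875 × 0.91 + 2354 × 0.646 = 796 + 1521 = 2317
Net migration: Band 2 + 150 → 944
End of period: [478, 944, 675, 2317]
Period 3:
Births: 944 × 0.394 = 372  |  675 × 0.219 = 148 ⇒ total 520
Band 2: 478 × 0.959 = 458
Band 3: 944 × 0.931 = 879
Band 4: 675 × 0.91 + 2317 × 0.646 = 614 + 1497 = 2111
Net migration: Band 2 + 150 → 608
End of period: [520, 608, 879, 2111]
Total after period 3: 520 + 608 + 879 + 2111 = 4118

4118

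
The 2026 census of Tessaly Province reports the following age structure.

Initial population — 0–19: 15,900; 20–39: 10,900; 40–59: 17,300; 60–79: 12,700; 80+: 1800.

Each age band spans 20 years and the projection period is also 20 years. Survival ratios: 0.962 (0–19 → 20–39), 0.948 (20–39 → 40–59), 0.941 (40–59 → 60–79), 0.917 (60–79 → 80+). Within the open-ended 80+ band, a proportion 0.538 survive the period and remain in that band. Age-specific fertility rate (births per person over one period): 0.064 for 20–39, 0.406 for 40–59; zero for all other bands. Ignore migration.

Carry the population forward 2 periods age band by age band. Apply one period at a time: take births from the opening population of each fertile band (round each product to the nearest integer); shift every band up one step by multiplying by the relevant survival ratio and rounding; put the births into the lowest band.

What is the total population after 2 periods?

Numbering the bands 1..5 from youngest to oldest:
[period 1]
Births: 10900 * 0.064 = 698 ; 17300 * 0.406 = 7024 ⇒ total 7722
Band 2: 15900 * 0.962 = 15296
Band 3: 10900 * 0.948 = 10333
Band 4: 17300 * 0.941 = 16279
Band 5: 12700 * 0.917 + 1800 * 0.538 = 11646 + 968 = 12614
Population now: 0–19=7722, 20–39=15296, 40–59=10333, 60–79=16279, 80+=12614
[period 2]
Births: 15296 * 0.064 = 979 ; 10333 * 0.406 = 4195 ⇒ total 5174
Band 2: 7722 * 0.962 = 7429
Band 3: 15296 * 0.948 = 14501
Band 4: 10333 * 0.941 = 9723
Band 5: 16279 * 0.917 + 12614 * 0.538 = 14928 + 6786 = 21714
Population now: 0–19=5174, 20–39=7429, 40–59=14501, 60–79=9723, 80+=21714
Total after period 2: 5174 + 7429 + 14501 + 9723 + 21714 = 58541

58541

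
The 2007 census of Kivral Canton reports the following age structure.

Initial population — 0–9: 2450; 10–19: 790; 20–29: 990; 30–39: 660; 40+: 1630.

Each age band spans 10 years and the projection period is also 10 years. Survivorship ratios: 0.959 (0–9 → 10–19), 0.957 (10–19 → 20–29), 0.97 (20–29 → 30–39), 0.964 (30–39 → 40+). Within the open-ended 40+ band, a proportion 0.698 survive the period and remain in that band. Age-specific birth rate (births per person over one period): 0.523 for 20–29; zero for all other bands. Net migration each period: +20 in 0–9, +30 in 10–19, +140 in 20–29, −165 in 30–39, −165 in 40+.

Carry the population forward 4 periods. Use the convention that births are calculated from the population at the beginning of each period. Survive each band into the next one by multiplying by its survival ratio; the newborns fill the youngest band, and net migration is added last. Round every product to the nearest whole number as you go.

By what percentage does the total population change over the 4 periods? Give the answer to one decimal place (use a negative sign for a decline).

Numbering the bands 1..5 from youngest to oldest:
[period 1]
Births: 990 × 0.523 = 518
Band 2: 2450 × 0.959 = 2350
Band 3: 790 × 0.957 = 756
Band 4: 990 × 0.97 = 960
Band 5: 660 × 0.964 + 1630 × 0.698 = 636 + 1138 = 1774
Net migration: Band 1 + 20 → 538; Band 2 + 30 → 2380; Band 3 + 140 → 896; Band 4 − 165 → 795; Band 5 − 165 → 1609
End of period: [538, 2380, 896, 795, 1609]
[period 2]
Births: 896 × 0.523 = 469
Band 2: 538 × 0.959 = 516
Band 3: 2380 × 0.957 = 2278
Band 4: 896 × 0.97 = 869
Band 5: 795 × 0.964 + 1609 × 0.698 = 766 + 1123 = 1889
Net migration: Band 1 + 20 → 489; Band 2 + 30 → 546; Band 3 + 140 → 2418; Band 4 − 165 → 704; Band 5 − 165 → 1724
End of period: [489, 546, 2418, 704, 1724]
[period 3]
Births: 2418 × 0.523 = 1265
Band 2: 489 × 0.959 = 469
Band 3: 546 × 0.957 = 523
Band 4: 2418 × 0.97 = 2345
Band 5: 704 × 0.964 + 1724 × 0.698 = 679 + 1203 = 1882
Net migration: Band 1 + 20 → 1285; Band 2 + 30 → 499; Band 3 + 140 → 663; Band 4 − 165 → 2180; Band 5 − 165 → 1717
End of period: [1285, 499, 663, 2180, 1717]
[period 4]
Births: 663 × 0.523 = 347
Band 2: 1285 × 0.959 = 1232
Band 3: 499 × 0.957 = 478
Band 4: 663 × 0.97 = 643
Band 5: 2180 × 0.964 + 1717 × 0.698 = 2102 + 1198 = 3300
Net migration: Band 1 + 20 → 367; Band 2 + 30 → 1262; Band 3 + 140 → 618; Band 4 − 165 → 478; Band 5 − 165 → 3135
End of period: [367, 1262, 618, 478, 3135]
Total: 6520 → 5860; change = -660; percentage change = -10.1%

-10.1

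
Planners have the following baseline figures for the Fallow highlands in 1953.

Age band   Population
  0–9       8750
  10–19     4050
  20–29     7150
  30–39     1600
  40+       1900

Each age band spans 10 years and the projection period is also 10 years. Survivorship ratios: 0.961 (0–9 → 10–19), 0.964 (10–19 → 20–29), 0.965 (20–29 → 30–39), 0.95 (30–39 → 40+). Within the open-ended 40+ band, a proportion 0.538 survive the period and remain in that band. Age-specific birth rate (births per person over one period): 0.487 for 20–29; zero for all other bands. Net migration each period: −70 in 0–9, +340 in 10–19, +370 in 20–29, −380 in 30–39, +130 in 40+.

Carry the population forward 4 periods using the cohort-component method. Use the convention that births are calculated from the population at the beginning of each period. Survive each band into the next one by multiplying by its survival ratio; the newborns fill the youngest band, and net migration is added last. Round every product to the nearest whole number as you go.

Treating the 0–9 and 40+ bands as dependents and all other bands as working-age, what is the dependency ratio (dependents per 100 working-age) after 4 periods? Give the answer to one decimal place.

After projecting period 1:
Births: 7150 × 0.487 = 3482
10–19: 8750 × 0.961 = 8409
20–29: 4050 × 0.964 = 3904
30–39: 7150 × 0.965 = 6900
40+: 1600 × 0.95 + 1900 × 0.538 = 1520 + 1022 = 2542
Net migration: 0–9 − 70 → 3412; 10–19 + 340 → 8749; 20–29 + 370 → 4274; 30–39 − 380 → 6520; 40+ + 130 → 2672
Population now: 0–9=3412, 10–19=8749, 20–29=4274, 30–39=6520, 40+=2672
After projecting period 2:
Births: 4274 × 0.487 = 2081
10–19: 3412 × 0.961 = 3279
20–29: 8749 × 0.964 = 8434
30–39: 4274 × 0.965 = 4124
40+: 6520 × 0.95 + 2672 × 0.538 = 6194 + 1438 = 7632
Net migration: 0–9 − 70 → 2011; 10–19 + 340 → 3619; 20–29 + 370 → 8804; 30–39 − 380 → 3744; 40+ + 130 → 7762
Population now: 0–9=2011, 10–19=3619, 20–29=8804, 30–39=3744, 40+=7762
After projecting period 3:
Births: 8804 × 0.487 = 4288
10–19: 2011 × 0.961 = 1933
20–29: 3619 × 0.964 = 3489
30–39: 8804 × 0.965 = 8496
40+: 3744 × 0.95 + 7762 × 0.538 = 3557 + 4176 = 7733
Net migration: 0–9 − 70 → 4218; 10–19 + 340 → 2273; 20–29 + 370 → 3859; 30–39 − 380 → 8116; 40+ + 130 → 7863
Population now: 0–9=4218, 10–19=2273, 20–29=3859, 30–39=8116, 40+=7863
After projecting period 4:
Births: 3859 × 0.487 = 1879
10–19: 4218 × 0.961 = 4053
20–29: 2273 × 0.964 = 2191
30–39: 3859 × 0.965 = 3724
40+: 8116 × 0.95 + 7863 × 0.538 = 7710 + 4230 = 11940
Net migration: 0–9 − 70 → 1809; 10–19 + 340 → 4393; 20–29 + 370 → 2561; 30–39 − 380 → 3344; 40+ + 130 → 12070
Population now: 0–9=1809, 10–19=4393, 20–29=2561, 30–39=3344, 40+=12070
Dependents (band 0–9 + band 40+) = 1809 + 12070 = 13879; working-age = 10298; ratio = 13879/10298 × 100 = 134.8

134.8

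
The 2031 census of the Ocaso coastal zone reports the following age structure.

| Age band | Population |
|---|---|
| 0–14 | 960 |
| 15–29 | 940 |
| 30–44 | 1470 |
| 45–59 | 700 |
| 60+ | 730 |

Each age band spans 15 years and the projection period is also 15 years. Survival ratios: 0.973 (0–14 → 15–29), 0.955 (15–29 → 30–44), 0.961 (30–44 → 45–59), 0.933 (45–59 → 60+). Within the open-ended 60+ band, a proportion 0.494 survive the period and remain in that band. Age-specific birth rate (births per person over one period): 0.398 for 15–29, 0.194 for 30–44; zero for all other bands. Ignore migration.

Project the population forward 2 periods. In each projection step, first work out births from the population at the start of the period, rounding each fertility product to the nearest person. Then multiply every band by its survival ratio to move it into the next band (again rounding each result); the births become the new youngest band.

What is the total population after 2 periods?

4761

Period 1.
Births: 940 × 0.398 = 374 ; 1470 × 0.194 = 285 → total 659
15–29: 960 × 0.973 = 934
30–44: 940 × 0.955 = 898
45–59: 1470 × 0.961 = 1413
60+: 700 × 0.933 + 730 × 0.494 = 653 + 361 = 1014
Population now: 0–14=659, 15–29=934, 30–44=898, 45–59=1413, 60+=1014
Period 2.
Births: 934 × 0.398 = 372 ; 898 × 0.194 = 174 → total 546
15–29: 659 × 0.973 = 641
30–44: 934 × 0.955 = 892
45–59: 898 × 0.961 = 863
60+: 1413 × 0.933 + 1014 × 0.494 = 1318 + 501 = 1819
Population now: 0–14=546, 15–29=641, 30–44=892, 45–59=863, 60+=1819
Total after period 2: 546 + 641 + 892 + 863 + 1819 = 4761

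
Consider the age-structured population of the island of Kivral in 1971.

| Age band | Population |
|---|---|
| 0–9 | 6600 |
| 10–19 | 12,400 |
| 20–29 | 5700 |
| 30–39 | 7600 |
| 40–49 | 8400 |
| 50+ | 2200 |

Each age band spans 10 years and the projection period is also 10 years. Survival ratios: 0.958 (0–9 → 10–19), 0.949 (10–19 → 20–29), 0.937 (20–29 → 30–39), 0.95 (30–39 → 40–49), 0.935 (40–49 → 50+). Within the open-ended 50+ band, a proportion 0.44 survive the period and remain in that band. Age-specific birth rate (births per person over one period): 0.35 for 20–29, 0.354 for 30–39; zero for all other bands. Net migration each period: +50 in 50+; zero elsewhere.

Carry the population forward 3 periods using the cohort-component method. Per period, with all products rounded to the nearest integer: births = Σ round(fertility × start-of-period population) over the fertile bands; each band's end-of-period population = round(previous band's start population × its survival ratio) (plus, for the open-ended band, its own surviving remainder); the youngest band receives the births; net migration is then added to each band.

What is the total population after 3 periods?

[period 1]
Births: 5700 × 0.35 = 1995, 7600 × 0.354 = 2690 ⇒ total 4685
10–19: 6600 × 0.958 = 6323
20–29: 12400 × 0.949 = 11768
30–39: 5700 × 0.937 = 5341
40–49: 7600 × 0.95 = 7220
50+: 8400 × 0.935 + 2200 × 0.44 = 7854 + 968 = 8822
Net migration: 50+ + 50 → 8872
→ [4685, 6323, 11768, 5341, 7220, 8872]
[period 2]
Births: 11768 × 0.35 = 4119, 5341 × 0.354 = 1891 ⇒ total 6010
10–19: 4685 × 0.958 = 4488
20–29: 6323 × 0.949 = 6001
30–39: 11768 × 0.937 = 11027
40–49: 5341 × 0.95 = 5074
50+: 7220 × 0.935 + 8872 × 0.44 = 6751 + 3904 = 10655
Net migration: 50+ + 50 → 10705
→ [6010, 4488, 6001, 11027, 5074, 10705]
[period 3]
Births: 6001 × 0.35 = 2100, 11027 × 0.354 = 3904 ⇒ total 6004
10–19: 6010 × 0.958 = 5758
20–29: 4488 × 0.949 = 4259
30–39: 6001 × 0.937 = 5623
40–49: 11027 × 0.95 = 10476
50+: 5074 × 0.935 + 10705 × 0.44 = 4744 + 4710 = 9454
Net migration: 50+ + 50 → 9504
→ [6004, 5758, 4259, 5623, 10476, 9504]
Total after period 3: 6004 + 5758 + 4259 + 5623 + 10476 + 9504 = 41624

41624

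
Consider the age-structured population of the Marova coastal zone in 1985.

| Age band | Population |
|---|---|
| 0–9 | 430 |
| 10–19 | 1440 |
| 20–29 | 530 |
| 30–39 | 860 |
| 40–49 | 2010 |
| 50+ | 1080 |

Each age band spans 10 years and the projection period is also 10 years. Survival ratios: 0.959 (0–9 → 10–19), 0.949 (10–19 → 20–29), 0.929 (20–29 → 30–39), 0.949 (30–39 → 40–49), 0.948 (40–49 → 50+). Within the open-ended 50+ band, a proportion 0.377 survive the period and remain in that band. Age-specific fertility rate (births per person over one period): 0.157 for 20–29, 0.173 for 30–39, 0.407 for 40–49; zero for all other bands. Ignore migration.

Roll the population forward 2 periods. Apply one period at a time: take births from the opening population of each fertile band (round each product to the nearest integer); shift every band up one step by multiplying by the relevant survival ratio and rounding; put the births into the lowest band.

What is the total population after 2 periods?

(Groups numbered youngest = 1 to oldest = 6.)
[period 1]
Births: 530 * 0.157 = 83 ; 860 * 0.173 = 149 ; 2010 * 0.407 = 818 ⇒ total 1050
Group 2: 430 * 0.959 = 412
Group 3: 1440 * 0.949 = 1367
Group 4: 530 * 0.929 = 492
Group 5: 860 * 0.949 = 816
Group 6: 2010 * 0.948 + 1080 * 0.377 = 1905 + 407 = 2312
End of period: [1050, 412, 1367, 492, 816, 2312]
[period 2]
Births: 1367 * 0.157 = 215 ; 492 * 0.173 = 85 ; 816 * 0.407 = 332 ⇒ total 632
Group 2: 1050 * 0.959 = 1007
Group 3: 412 * 0.949 = 391
Group 4: 1367 * 0.929 = 1270
Group 5: 492 * 0.949 = 467
Group 6: 816 * 0.948 + 2312 * 0.377 = 774 + 872 = 1646
End of period: [632, 1007, 391, 1270, 467, 1646]
Total after period 2: 632 + 1007 + 391 + 1270 + 467 + 1646 = 5413

5413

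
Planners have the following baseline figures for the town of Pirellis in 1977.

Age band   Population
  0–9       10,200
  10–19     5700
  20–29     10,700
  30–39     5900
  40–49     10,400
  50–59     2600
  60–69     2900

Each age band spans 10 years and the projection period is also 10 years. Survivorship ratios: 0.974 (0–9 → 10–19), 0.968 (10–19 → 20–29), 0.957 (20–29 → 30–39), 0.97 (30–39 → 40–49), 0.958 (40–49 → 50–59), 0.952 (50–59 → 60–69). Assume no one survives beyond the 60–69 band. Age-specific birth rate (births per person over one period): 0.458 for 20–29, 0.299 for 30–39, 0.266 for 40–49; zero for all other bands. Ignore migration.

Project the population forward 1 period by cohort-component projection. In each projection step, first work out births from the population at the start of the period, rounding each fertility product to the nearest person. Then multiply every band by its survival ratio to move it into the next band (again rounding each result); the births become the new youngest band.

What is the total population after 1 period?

Period 1.
Births: 10700 × 0.458 = 4901  |  5900 × 0.299 = 1764  |  10400 × 0.266 = 2766 → total 9431
10–19: 10200 × 0.974 = 9935
20–29: 5700 × 0.968 = 5518
30–39: 10700 × 0.957 = 10240
40–49: 5900 × 0.97 = 5723
50–59: 10400 × 0.958 = 9963
60–69: 2600 × 0.952 = 2475
Giving 9431 / 9935 / 5518 / 10240 / 5723 / 9963 / 2475.
Total after period 1: 9431 + 9935 + 5518 + 10240 + 5723 + 9963 + 2475 = 53285

53285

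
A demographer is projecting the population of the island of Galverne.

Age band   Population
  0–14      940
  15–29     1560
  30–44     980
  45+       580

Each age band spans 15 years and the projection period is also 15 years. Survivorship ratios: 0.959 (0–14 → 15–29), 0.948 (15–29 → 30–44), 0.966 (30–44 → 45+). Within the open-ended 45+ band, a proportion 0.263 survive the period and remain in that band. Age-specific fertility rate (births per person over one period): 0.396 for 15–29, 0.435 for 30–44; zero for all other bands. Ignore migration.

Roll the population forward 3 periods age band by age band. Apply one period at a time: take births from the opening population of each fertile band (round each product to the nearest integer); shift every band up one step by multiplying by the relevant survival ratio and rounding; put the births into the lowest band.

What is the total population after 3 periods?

Let band 1 be 0–14 through band 4 = 45+.
Period 1.
Births: 1560 × 0.396 = 618, 980 × 0.435 = 426 — total 1044
Band 2: 940 × 0.959 = 901
Band 3: 1560 × 0.948 = 1479
Band 4: 980 × 0.966 + 580 × 0.263 = 947 + 153 = 1100
Giving 1044 / 901 / 1479 / 1100.
Period 2.
Births: 901 × 0.396 = 357, 1479 × 0.435 = 643 — total 1000
Band 2: 1044 × 0.959 = 1001
Band 3: 901 × 0.948 = 854
Band 4: 1479 × 0.966 + 1100 × 0.263 = 1429 + 289 = 1718
Giving 1000 / 1001 / 854 / 1718.
Period 3.
Births: 1001 × 0.396 = 396, 854 × 0.435 = 371 — total 767
Band 2: 1000 × 0.959 = 959
Band 3: 1001 × 0.948 = 949
Band 4: 854 × 0.966 + 1718 × 0.263 = 825 + 452 = 1277
Giving 767 / 959 / 949 / 1277.
Total after period 3: 767 + 959 + 949 + 1277 = 3952

3952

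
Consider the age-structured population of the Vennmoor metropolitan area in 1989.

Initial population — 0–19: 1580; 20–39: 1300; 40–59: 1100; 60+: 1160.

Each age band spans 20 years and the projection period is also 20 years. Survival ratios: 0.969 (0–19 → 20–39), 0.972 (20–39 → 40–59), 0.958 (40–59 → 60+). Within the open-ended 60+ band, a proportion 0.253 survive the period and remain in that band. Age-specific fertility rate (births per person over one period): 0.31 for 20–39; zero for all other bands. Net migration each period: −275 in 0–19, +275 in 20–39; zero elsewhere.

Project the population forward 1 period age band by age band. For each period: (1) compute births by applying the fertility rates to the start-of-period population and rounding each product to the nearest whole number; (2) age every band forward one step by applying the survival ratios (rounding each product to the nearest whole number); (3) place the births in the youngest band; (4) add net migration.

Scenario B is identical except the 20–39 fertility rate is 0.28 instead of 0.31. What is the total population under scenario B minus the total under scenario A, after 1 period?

-39

Period 1.
Births: 1300 × 0.31 = 403
20–39: 1580 × 0.969 = 1531
40–59: 1300 × 0.972 = 1264
60+: 1100 × 0.958 + 1160 × 0.253 = 1054 + 293 = 1347
Net migration: 0–19 − 275 → 128; 20–39 + 275 → 1806
Giving 128 / 1806 / 1264 / 1347.
Scenario A total after 1 period: 4545
Scenario B projection —
Period 1.
Births: 1300 × 0.28 = 364
20–39: 1580 × 0.969 = 1531
40–59: 1300 × 0.972 = 1264
60+: 1100 × 0.958 + 1160 × 0.253 = 1054 + 293 = 1347
Net migration: 0–19 − 275 → 89; 20–39 + 275 → 1806
Giving 89 / 1806 / 1264 / 1347.
Scenario B total after 1 period: 4506
Difference B − A = 4506 − 4545 = -39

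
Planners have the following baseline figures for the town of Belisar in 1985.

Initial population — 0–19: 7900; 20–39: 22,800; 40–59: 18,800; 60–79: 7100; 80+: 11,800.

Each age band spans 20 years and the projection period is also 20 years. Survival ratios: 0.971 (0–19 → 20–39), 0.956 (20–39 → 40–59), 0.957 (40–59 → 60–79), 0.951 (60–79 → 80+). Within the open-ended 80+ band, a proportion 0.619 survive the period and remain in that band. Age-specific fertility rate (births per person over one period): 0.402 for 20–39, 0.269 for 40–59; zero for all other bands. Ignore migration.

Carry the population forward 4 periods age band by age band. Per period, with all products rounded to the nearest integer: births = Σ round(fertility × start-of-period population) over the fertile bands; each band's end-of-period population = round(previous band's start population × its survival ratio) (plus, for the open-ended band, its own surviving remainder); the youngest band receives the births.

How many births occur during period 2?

8947

(Bands numbered youngest = 1 to oldest = 5.)
After projecting period 1:
Births: 22800 × 0.402 = 9166  |  18800 × 0.269 = 5057 — total 14223
Band 2: 7900 × 0.971 = 7671
Band 3: 22800 × 0.956 = 21797
Band 4: 18800 × 0.957 = 17992
Band 5: 7100 × 0.951 + 11800 × 0.619 = 6752 + 7304 = 14056
End of period: [14223, 7671, 21797, 17992, 14056]
After projecting period 2:
Births: 7671 × 0.402 = 3084  |  21797 × 0.269 = 5863 — total 8947
Band 2: 14223 × 0.971 = 13811
Band 3: 7671 × 0.956 = 7333
Band 4: 21797 × 0.957 = 20860
Band 5: 17992 × 0.951 + 14056 × 0.619 = 17110 + 8701 = 25811
End of period: [8947, 13811, 7333, 20860, 25811]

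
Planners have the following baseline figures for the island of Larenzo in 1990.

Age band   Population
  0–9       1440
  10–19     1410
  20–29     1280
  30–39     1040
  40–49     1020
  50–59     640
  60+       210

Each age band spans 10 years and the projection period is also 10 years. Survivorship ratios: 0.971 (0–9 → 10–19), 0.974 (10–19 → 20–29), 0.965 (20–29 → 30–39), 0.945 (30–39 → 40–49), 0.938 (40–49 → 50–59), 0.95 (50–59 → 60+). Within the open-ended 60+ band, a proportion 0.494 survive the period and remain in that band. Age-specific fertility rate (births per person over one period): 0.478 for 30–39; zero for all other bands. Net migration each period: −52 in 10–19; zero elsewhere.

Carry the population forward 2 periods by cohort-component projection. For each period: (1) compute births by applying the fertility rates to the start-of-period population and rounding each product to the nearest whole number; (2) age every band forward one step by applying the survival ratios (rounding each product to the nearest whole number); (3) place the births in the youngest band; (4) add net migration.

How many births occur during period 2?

Numbering the groups 1..7 from youngest to oldest:
Period 1:
Births: 1040 × 0.478 = 497
Group 2: 1440 × 0.971 = 1398
Group 3: 1410 × 0.974 = 1373
Group 4: 1280 × 0.965 = 1235
Group 5: 1040 × 0.945 = 983
Group 6: 1020 × 0.938 = 957
Group 7: 640 × 0.95 + 210 × 0.494 = 608 + 104 = 712
Net migration: Group 2 − 52 → 1346
Population now: 0–9=497, 10–19=1346, 20–29=1373, 30–39=1235, 40–49=983, 50–59=957, 60+=712
Period 2:
Births: 1235 × 0.478 = 590
Group 2: 497 × 0.971 = 483
Group 3: 1346 × 0.974 = 1311
Group 4: 1373 × 0.965 = 1325
Group 5: 1235 × 0.945 = 1167
Group 6: 983 × 0.938 = 922
Group 7: 957 × 0.95 + 712 × 0.494 = 909 + 352 = 1261
Net migration: Group 2 − 52 → 431
Population now: 0–9=590, 10–19=431, 20–29=1311, 30–39=1325, 40–49=1167, 50–59=922, 60+=1261

590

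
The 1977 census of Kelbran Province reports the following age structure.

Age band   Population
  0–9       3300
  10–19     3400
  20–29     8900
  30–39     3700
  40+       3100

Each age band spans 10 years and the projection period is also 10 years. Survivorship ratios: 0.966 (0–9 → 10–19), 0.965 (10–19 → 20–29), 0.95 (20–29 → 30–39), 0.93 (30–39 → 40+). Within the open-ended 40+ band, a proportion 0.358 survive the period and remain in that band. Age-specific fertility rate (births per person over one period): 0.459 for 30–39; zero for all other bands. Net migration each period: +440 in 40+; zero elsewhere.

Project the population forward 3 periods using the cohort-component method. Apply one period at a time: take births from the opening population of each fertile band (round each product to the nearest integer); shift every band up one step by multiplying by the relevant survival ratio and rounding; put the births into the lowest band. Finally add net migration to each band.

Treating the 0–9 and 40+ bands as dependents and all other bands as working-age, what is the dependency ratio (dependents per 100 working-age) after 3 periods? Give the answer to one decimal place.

After projecting period 1:
Births: 3700 × 0.459 = 1698
10–19: 3300 × 0.966 = 3188
20–29: 3400 × 0.965 = 3281
30–39: 8900 × 0.95 = 8455
40+: 3700 × 0.93 + 3100 × 0.358 = 3441 + 1110 = 4551
Net migration: 40+ + 440 → 4991
End of period: [1698, 3188, 3281, 8455, 4991]
After projecting period 2:
Births: 8455 × 0.459 = 3881
10–19: 1698 × 0.966 = 1640
20–29: 3188 × 0.965 = 3076
30–39: 3281 × 0.95 = 3117
40+: 8455 × 0.93 + 4991 × 0.358 = 7863 + 1787 = 9650
Net migration: 40+ + 440 → 10090
End of period: [3881, 1640, 3076, 3117, 10090]
After projecting period 3:
Births: 3117 × 0.459 = 1431
10–19: 3881 × 0.966 = 3749
20–29: 1640 × 0.965 = 1583
30–39: 3076 × 0.95 = 2922
40+: 3117 × 0.93 + 10090 × 0.358 = 2899 + 3612 = 6511
Net migration: 40+ + 440 → 6951
End of period: [1431, 3749, 1583, 2922, 6951]
Dependents (band 0–9 + band 40+) = 1431 + 6951 = 8382; working-age = 8254; ratio = 8382/8254 × 100 = 101.6

101.6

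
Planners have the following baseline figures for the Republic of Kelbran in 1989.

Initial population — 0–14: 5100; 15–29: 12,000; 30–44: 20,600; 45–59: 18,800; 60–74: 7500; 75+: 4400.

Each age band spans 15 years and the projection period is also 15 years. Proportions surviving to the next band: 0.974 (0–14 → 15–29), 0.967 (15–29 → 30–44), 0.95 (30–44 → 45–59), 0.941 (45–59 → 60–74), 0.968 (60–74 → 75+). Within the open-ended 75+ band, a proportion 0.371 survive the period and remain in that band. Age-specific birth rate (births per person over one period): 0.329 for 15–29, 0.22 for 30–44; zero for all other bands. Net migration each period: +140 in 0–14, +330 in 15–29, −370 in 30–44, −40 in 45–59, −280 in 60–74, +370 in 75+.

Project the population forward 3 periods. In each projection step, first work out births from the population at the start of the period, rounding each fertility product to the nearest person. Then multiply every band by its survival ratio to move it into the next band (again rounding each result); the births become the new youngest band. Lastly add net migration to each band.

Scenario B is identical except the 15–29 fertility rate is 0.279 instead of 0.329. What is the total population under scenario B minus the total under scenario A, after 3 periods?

Call the groups 1 to 6, youngest first.
[period 1]
Births: 12000 * 0.329 = 3948 ; 20600 * 0.22 = 4532 — total 8480
Group 2: 5100 * 0.974 = 4967
Group 3: 12000 * 0.967 = 11604
Group 4: 20600 * 0.95 = 19570
Group 5: 18800 * 0.941 = 17691
Group 6: 7500 * 0.968 + 4400 * 0.371 = 7260 + 1632 = 8892
Net migration: Group 1 + 140 → 8620; Group 2 + 330 → 5297; Group 3 − 370 → 11234; Group 4 − 40 → 19530; Group 5 − 280 → 17411; Group 6 + 370 → 9262
Population now: 0–14=8620, 15–29=5297, 30–44=11234, 45–59=19530, 60–74=17411, 75+=9262
[period 2]
Births: 5297 * 0.329 = 1743 ; 11234 * 0.22 = 2471 — total 4214
Group 2: 8620 * 0.974 = 8396
Group 3: 5297 * 0.967 = 5122
Group 4: 11234 * 0.95 = 10672
Group 5: 19530 * 0.941 = 18378
Group 6: 17411 * 0.968 + 9262 * 0.371 = 16854 + 3436 = 20290
Net migration: Group 1 + 140 → 4354; Group 2 + 330 → 8726; Group 3 − 370 → 4752; Group 4 − 40 → 10632; Group 5 − 280 → 18098; Group 6 + 370 → 20660
Population now: 0–14=4354, 15–29=8726, 30–44=4752, 45–59=10632, 60–74=18098, 75+=20660
[period 3]
Births: 8726 * 0.329 = 2871 ; 4752 * 0.22 = 1045 — total 3916
Group 2: 4354 * 0.974 = 4241
Group 3: 8726 * 0.967 = 8438
Group 4: 4752 * 0.95 = 4514
Group 5: 10632 * 0.941 = 10005
Group 6: 18098 * 0.968 + 20660 * 0.371 = 17519 + 7665 = 25184
Net migration: Group 1 + 140 → 4056; Group 2 + 330 → 4571; Group 3 − 370 → 8068; Group 4 − 40 → 4474; Group 5 − 280 → 9725; Group 6 + 370 → 25554
Population now: 0–14=4056, 15–29=4571, 30–44=8068, 45–59=4474, 60–74=9725, 75+=25554
Scenario A total after 3 periods: 56448
Scenario B projection —
[period 1]
Births: 12000 * 0.279 = 3348 ; 20600 * 0.22 = 4532 — total 7880
Group 2: 5100 * 0.974 = 4967
Group 3: 12000 * 0.967 = 11604
Group 4: 20600 * 0.95 = 19570
Group 5: 18800 * 0.941 = 17691
Group 6: 7500 * 0.968 + 4400 * 0.371 = 7260 + 1632 = 8892
Net migration: Group 1 + 140 → 8020; Group 2 + 330 → 5297; Group 3 − 370 → 11234; Group 4 − 40 → 19530; Group 5 − 280 → 17411; Group 6 + 370 → 9262
Population now: 0–14=8020, 15–29=5297, 30–44=11234, 45–59=19530, 60–74=17411, 75+=9262
[period 2]
Births: 5297 * 0.279 = 1478 ; 11234 * 0.22 = 2471 — total 3949
Group 2: 8020 * 0.974 = 7811
Group 3: 5297 * 0.967 = 5122
Group 4: 11234 * 0.95 = 10672
Group 5: 19530 * 0.941 = 18378
Group 6: 17411 * 0.968 + 9262 * 0.371 = 16854 + 3436 = 20290
Net migration: Group 1 + 140 → 4089; Group 2 + 330 → 8141; Group 3 − 370 → 4752; Group 4 − 40 → 10632; Group 5 − 280 → 18098; Group 6 + 370 → 20660
Population now: 0–14=4089, 15–29=8141, 30–44=4752, 45–59=10632, 60–74=18098, 75+=20660
[period 3]
Births: 8141 * 0.279 = 2271 ; 4752 * 0.22 = 1045 — total 3316
Group 2: 4089 * 0.974 = 3983
Group 3: 8141 * 0.967 = 7872
Group 4: 4752 * 0.95 = 4514
Group 5: 10632 * 0.941 = 10005
Group 6: 18098 * 0.968 + 20660 * 0.371 = 17519 + 7665 = 25184
Net migration: Group 1 + 140 → 3456; Group 2 + 330 → 4313; Group 3 − 370 → 7502; Group 4 − 40 → 4474; Group 5 − 280 → 9725; Group 6 + 370 → 25554
Population now: 0–14=3456, 15–29=4313, 30–44=7502, 45–59=4474, 60–74=9725, 75+=25554
Scenario B total after 3 periods: 55024
Difference B − A = 55024 − 56448 = -1424

-1424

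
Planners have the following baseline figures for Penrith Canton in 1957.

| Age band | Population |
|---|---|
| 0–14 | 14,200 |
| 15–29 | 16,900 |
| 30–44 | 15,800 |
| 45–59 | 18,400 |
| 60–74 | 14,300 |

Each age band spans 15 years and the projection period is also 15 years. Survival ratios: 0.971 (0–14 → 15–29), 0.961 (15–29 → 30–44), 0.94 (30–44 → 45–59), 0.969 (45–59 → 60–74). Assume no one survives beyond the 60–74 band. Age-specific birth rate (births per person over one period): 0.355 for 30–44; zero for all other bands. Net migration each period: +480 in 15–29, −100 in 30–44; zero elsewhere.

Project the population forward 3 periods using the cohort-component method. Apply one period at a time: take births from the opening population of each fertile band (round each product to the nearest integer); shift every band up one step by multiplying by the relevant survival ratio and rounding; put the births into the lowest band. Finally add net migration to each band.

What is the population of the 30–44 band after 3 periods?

5595

[period 1]
Births: 15800 * 0.355 = 5609
15–29: 14200 * 0.971 = 13788
30–44: 16900 * 0.961 = 16241
45–59: 15800 * 0.94 = 14852
60–74: 18400 * 0.969 = 17830
Net migration: 15–29 + 480 → 14268; 30–44 − 100 → 16141
Population now: 0–14=5609, 15–29=14268, 30–44=16141, 45–59=14852, 60–74=17830
[period 2]
Births: 16141 * 0.355 = 5730
15–29: 5609 * 0.971 = 5446
30–44: 14268 * 0.961 = 13712
45–59: 16141 * 0.94 = 15173
60–74: 14852 * 0.969 = 14392
Net migration: 15–29 + 480 → 5926; 30–44 − 100 → 13612
Population now: 0–14=5730, 15–29=5926, 30–44=13612, 45–59=15173, 60–74=14392
[period 3]
Births: 13612 * 0.355 = 4832
15–29: 5730 * 0.971 = 5564
30–44: 5926 * 0.961 = 5695
45–59: 13612 * 0.94 = 12795
60–74: 15173 * 0.969 = 14703
Net migration: 15–29 + 480 → 6044; 30–44 − 100 → 5595
Population now: 0–14=4832, 15–29=6044, 30–44=5595, 45–59=12795, 60–74=14703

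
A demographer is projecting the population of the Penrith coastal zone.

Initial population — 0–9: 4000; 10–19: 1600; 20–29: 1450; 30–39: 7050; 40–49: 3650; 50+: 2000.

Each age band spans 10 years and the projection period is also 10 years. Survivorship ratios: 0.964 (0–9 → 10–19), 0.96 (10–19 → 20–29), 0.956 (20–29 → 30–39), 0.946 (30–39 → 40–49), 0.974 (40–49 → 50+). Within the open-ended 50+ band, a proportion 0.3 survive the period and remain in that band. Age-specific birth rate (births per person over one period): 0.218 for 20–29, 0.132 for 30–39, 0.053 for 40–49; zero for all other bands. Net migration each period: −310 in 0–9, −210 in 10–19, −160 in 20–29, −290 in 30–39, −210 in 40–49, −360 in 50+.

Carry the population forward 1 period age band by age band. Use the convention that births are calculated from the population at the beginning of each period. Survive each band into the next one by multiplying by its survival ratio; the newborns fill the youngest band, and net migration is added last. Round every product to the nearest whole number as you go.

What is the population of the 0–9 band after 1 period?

— Period 1 —
Births: 1450 × 0.218 = 316  |  7050 × 0.132 = 931  |  3650 × 0.053 = 193 — total 1440
10–19: 4000 × 0.964 = 3856
20–29: 1600 × 0.96 = 1536
30–39: 1450 × 0.956 = 1386
40–49: 7050 × 0.946 = 6669
50+: 3650 × 0.974 + 2000 × 0.3 = 3555 + 600 = 4155
Net migration: 0–9 − 310 → 1130; 10–19 − 210 → 3646; 20–29 − 160 → 1376; 30–39 − 290 → 1096; 40–49 − 210 → 6459; 50+ − 360 → 3795
Population now: 0–9=1130, 10–19=3646, 20–29=1376, 30–39=1096, 40–49=6459, 50+=3795

1130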